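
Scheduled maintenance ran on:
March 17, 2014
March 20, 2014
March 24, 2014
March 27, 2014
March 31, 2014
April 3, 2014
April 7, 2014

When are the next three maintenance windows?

April 10, 2014; April 14, 2014; April 17, 2014

Every event lands on a Monday or Thursday (gaps cycle 3, 4, 3, 4, 3, 4).
So the schedule is: every Monday and Thursday.
Next Thursday: April 10, 2014.
Next Monday: April 14, 2014.
The following Thursday is April 17, 2014.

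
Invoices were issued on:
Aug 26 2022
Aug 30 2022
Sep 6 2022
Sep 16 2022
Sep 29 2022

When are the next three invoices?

Intervals are 4, 7, 10, 13 days — an arithmetic progression with common difference 3.
Next gap: 16 days. Sep 29 2022 + 16 days = Oct 15 2022.
Next gap: 19 days. Oct 15 2022 + 19 days = Nov 3 2022.
Next gap: 22 days. Nov 3 2022 + 22 days = Nov 25 2022.

Oct 15 2022, Nov 3 2022, Nov 25 2022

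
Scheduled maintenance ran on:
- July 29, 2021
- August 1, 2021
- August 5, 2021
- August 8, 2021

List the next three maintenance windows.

August 12, 2021; August 15, 2021; August 19, 2021

Gaps: 3, 4, 3 days — not constant, but cyclic with period 2.
The events fall on every Thursday and Sunday.
Next Thursday: August 12, 2021.
The following Sunday is August 15, 2021.
Next Thursday: August 19, 2021.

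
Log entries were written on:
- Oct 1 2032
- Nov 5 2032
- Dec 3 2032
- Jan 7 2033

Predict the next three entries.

Feb 4 2033, Mar 4 2033, Apr 1 2033

Gaps: 35, 28, 35 days — a mix of 28 and 35. Every date is a Friday.
Each is the 1st Friday of its month.
1st Friday of February 2033: Feb 4 2033.
1st Friday of March 2033: Mar 4 2033.
1st Friday of April 2033: Apr 1 2033.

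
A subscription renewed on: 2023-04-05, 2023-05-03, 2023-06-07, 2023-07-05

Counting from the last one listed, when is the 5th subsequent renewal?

Gaps: 28, 35, 28 days — a mix of 28 and 35. Every date is a Wednesday.
Each is the 1st Wednesday of its month.
1st Wednesday of August 2023: 2023-08-02.
September 2023 — 1st Wednesday is 2023-09-06.
1st Wednesday of October 2023: 2023-10-04.
1st Wednesday of November 2023: 2023-11-01.
December 2023 — 1st Wednesday is 2023-12-06.

2023-12-06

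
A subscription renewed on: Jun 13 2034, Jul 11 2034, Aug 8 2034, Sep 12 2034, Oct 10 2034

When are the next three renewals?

Nov 14 2034, Dec 12 2034, Jan 9 2035

These are Tuesdays at 28- or 35-day spacing (28, 28, 35, 28).
The pattern: 2nd Tuesday of the month.
November 2034 — 2nd Tuesday is Nov 14 2034.
December 2034 — 2nd Tuesday is Dec 12 2034.
2nd Tuesday of January 2035: Jan 9 2035.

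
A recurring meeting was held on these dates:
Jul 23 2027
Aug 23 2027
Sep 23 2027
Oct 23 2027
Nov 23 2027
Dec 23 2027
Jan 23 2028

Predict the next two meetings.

Gaps: 31, 31, 30, 31, 30, 31 days — not constant. Every event is on the 23rd of the month.
Pattern: the 23rd of each month.
Next: February 2028 → Feb 23 2028.
Next: March 2028 → Mar 23 2028.

Feb 23 2028, Mar 23 2028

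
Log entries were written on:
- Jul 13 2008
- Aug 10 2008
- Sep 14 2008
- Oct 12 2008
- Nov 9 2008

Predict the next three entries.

These are Sundays at 28- or 35-day spacing (28, 35, 28, 28).
The pattern: 2nd Sunday of the month.
2nd Sunday of December 2008: Dec 14 2008.
January 2009 — 2nd Sunday is Jan 11 2009.
February 2009 — 2nd Sunday is Feb 8 2009.

Dec 14 2008, Jan 11 2009, Feb 8 2009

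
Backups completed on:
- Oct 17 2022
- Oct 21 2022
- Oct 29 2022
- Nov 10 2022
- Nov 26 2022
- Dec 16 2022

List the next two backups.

Jan 9 2023, Feb 6 2023

The spacing grows by 4 each time: 4, 8, 12, 16, 20 days.
Next gap: 24 days. Dec 16 2022 + 24 days = Jan 9 2023.
Next gap: 28 days. Jan 9 2023 + 28 days = Feb 6 2023.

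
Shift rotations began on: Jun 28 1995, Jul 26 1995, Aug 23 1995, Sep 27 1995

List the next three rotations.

All dates are Wednesdays, 28, 28, 35 days apart.
Specifically, the 4th Wednesday of each month.
4th Wednesday of October 1995: Oct 25 1995.
4th Wednesday of November 1995: Nov 22 1995.
December 1995 — 4th Wednesday is Dec 27 1995.

Oct 25 1995, Nov 22 1995, Dec 27 1995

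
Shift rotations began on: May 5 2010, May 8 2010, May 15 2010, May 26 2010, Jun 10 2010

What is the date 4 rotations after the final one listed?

Sep 18 2010

Intervals are 3, 7, 11, 15 days — an arithmetic progression with common difference 4.
Next gap: 19 days. Jun 10 2010 + 19 days = Jun 29 2010.
Next gap: 23 days. Jun 29 2010 + 23 days = Jul 22 2010.
Next gap: 27 days. Jul 22 2010 + 27 days = Aug 18 2010.
Next gap: 31 days. Aug 18 2010 + 31 days = Sep 18 2010.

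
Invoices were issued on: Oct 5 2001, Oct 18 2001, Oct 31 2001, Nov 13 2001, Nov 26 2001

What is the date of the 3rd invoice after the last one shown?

Jan 4 2002

Every event comes 13 days after the last (13, 13, 13, 13).
Nov 26 2001 + 13 days = Dec 9 2001.
Dec 9 2001 + 13 days = Dec 22 2001.
Dec 22 2001 + 13 days = Jan 4 2002.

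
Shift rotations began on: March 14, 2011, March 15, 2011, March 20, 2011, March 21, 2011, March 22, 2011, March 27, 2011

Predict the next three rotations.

March 28, 2011; March 29, 2011; April 3, 2011

Gaps: 1, 5, 1, 1, 5 days — not constant, but cyclic with period 3.
The events fall on every Monday, Tuesday and Sunday.
Next Monday: March 28, 2011.
The following Tuesday is March 29, 2011.
Next Sunday: April 3, 2011.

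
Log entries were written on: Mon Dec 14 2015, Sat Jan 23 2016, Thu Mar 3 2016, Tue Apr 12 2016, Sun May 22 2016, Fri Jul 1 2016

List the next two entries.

Wed Aug 10 2016, Mon Sep 19 2016

Gaps between consecutive events: 40, 40, 40, 40, 40 days — a constant 40-day interval.
Fri Jul 1 2016 + 40 days = Wed Aug 10 2016.
Wed Aug 10 2016 + 40 days = Mon Sep 19 2016.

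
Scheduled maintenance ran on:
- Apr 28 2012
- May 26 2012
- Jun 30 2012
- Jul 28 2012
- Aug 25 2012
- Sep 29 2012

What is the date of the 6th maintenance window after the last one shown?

All Saturdays; the gaps (28, 35, 28, 28, 35) vary with month length.
This is the last Saturday of each month.
Last Saturday of October 2012: Oct 27 2012.
November 2012 ends with Saturday Nov 24 2012.
December 2012 ends with Saturday Dec 29 2012.
Last Saturday of January 2013: Jan 26 2013.
February 2013 ends with Saturday Feb 23 2013.
Last Saturday of March 2013: Mar 30 2013.

Mar 30 2013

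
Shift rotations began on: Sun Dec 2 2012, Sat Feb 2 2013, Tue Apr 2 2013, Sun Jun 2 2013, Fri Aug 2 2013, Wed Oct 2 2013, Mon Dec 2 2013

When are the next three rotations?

Sun Feb 2 2014, Wed Apr 2 2014, Mon Jun 2 2014

The day-of-month is always 2 (62, 59, 61, 61, 61, 61 days between events).
So this recurs on the 2nd of every 2 months.
February 2014: Sun Feb 2 2014.
Next: April 2014 → Wed Apr 2 2014.
June 2014: Mon Jun 2 2014.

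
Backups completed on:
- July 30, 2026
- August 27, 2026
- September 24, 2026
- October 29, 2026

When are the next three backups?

All Thursdays; the gaps (28, 28, 35) vary with month length.
This is the last Thursday of each month.
Last Thursday of November 2026: November 26, 2026.
December 2026 ends with Thursday December 31, 2026.
Last Thursday of January 2027: January 28, 2027.

November 26, 2026; December 31, 2026; January 28, 2027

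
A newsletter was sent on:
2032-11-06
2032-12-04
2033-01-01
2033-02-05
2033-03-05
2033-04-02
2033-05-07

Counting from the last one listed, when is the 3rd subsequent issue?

2033-08-06

All dates are Saturdays, 28, 28, 35, 28, 28, 35 days apart.
Specifically, the 1st Saturday of each month.
June 2033 — 1st Saturday is 2033-06-04.
July 2033 — 1st Saturday is 2033-07-02.
1st Saturday of August 2033: 2033-08-06.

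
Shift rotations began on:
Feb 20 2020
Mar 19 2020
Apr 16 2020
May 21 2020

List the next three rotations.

These are Thursdays at 28- or 35-day spacing (28, 28, 35).
The pattern: 3rd Thursday of the month.
3rd Thursday of June 2020: Jun 18 2020.
July 2020 — 3rd Thursday is Jul 16 2020.
3rd Thursday of August 2020: Aug 20 2020.

Jun 18 2020, Jul 16 2020, Aug 20 2020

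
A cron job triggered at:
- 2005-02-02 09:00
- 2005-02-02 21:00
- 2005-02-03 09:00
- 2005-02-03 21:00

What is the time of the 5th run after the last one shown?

Gaps: 12, 12, 12 hours — each event is 12 hours after the previous one.
2005-02-03 21:00 + 12 h = 2005-02-04 09:00.
2005-02-04 09:00 + 12 h = 2005-02-04 21:00.
2005-02-04 21:00 + 12 h = 2005-02-05 09:00.
2005-02-05 09:00 + 12 h = 2005-02-05 21:00.
2005-02-05 21:00 + 12 h = 2005-02-06 09:00.

2005-02-06 09:00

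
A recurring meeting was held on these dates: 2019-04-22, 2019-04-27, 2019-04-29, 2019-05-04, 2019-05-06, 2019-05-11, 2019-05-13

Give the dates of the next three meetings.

Gaps: 5, 2, 5, 2, 5, 2 days — not constant, but cyclic with period 2.
The events fall on every Monday and Saturday.
The following Saturday is 2019-05-18.
Next Monday: 2019-05-20.
Next Saturday: 2019-05-25.

2019-05-18, 2019-05-20, 2019-05-25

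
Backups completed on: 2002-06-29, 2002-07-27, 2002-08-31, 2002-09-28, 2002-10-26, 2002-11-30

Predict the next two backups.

Every date is a Saturday; gaps 28, 35, 28, 28, 35 days.
Each is the last Saturday of its month (at least one falls on the 29th or later, ruling out '4th Saturday').
December 2002 ends with Saturday 2002-12-28.
January 2003 ends with Saturday 2003-01-25.

2002-12-28, 2003-01-25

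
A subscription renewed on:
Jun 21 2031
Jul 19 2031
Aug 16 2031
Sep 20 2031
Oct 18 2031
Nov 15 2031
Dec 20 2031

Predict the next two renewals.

Jan 17 2032, Feb 21 2032

These are Saturdays at 28- or 35-day spacing (28, 28, 35, 28, 28, 35).
The pattern: 3rd Saturday of the month.
January 2032 — 3rd Saturday is Jan 17 2032.
3rd Saturday of February 2032: Feb 21 2032.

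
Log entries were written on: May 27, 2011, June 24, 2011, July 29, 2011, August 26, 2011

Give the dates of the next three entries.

September 30, 2011; October 28, 2011; November 25, 2011

Every date is a Friday; gaps 28, 35, 28 days.
Each is the last Friday of its month (at least one falls on the 29th or later, ruling out '4th Friday').
September 2011 ends with Friday September 30, 2011.
October 2011 ends with Friday October 28, 2011.
November 2011 ends with Friday November 25, 2011.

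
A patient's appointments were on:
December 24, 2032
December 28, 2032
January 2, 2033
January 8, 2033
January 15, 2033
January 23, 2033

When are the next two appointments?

February 1, 2033; February 11, 2033

The spacing grows by 1 each time: 4, 5, 6, 7, 8 days.
Next gap: 9 days. January 23, 2033 + 9 days = February 1, 2033.
Next gap: 10 days. February 1, 2033 + 10 days = February 11, 2033.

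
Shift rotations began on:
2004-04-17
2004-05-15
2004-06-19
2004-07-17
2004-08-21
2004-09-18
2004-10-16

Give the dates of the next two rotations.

2004-11-20, 2004-12-18

Gaps: 28, 35, 28, 35, 28, 28 days — a mix of 28 and 35. Every date is a Saturday.
Each is the 3rd Saturday of its month.
November 2004 — 3rd Saturday is 2004-11-20.
December 2004 — 3rd Saturday is 2004-12-18.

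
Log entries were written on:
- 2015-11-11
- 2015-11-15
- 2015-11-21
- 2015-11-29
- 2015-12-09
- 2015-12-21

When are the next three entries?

The spacing grows by 2 each time: 4, 6, 8, 10, 12 days.
Next gap: 14 days. 2015-12-21 + 14 days = 2016-01-04.
Next gap: 16 days. 2016-01-04 + 16 days = 2016-01-20.
Next gap: 18 days. 2016-01-20 + 18 days = 2016-02-07.

2016-01-04, 2016-01-20, 2016-02-07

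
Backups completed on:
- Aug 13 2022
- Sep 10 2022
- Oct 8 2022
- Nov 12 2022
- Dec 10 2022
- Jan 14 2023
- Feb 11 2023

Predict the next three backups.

Mar 11 2023, Apr 8 2023, May 13 2023

Gaps: 28, 28, 35, 28, 35, 28 days — a mix of 28 and 35. Every date is a Saturday.
Each is the 2nd Saturday of its month.
2nd Saturday of March 2023: Mar 11 2023.
2nd Saturday of April 2023: Apr 8 2023.
2nd Saturday of May 2023: May 13 2023.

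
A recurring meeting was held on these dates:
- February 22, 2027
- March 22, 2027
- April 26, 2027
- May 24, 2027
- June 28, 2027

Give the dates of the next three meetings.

July 26, 2027; August 23, 2027; September 27, 2027

These are Mondays at 28- or 35-day spacing (28, 35, 28, 35).
The pattern: 4th Monday of the month.
July 2027 — 4th Monday is July 26, 2027.
August 2027 — 4th Monday is August 23, 2027.
4th Monday of September 2027: September 27, 2027.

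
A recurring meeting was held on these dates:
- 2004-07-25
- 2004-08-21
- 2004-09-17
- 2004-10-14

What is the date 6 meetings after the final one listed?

The spacing is 27, 27, 27 days — always 27 days.
2004-10-14 + 27 days = 2004-11-10.
2004-11-10 + 27 days = 2004-12-07.
2004-12-07 + 27 days = 2005-01-03.
2005-01-03 + 27 days = 2005-01-30.
2005-01-30 + 27 days = 2005-02-26.
2005-02-26 + 27 days = 2005-03-25.

2005-03-25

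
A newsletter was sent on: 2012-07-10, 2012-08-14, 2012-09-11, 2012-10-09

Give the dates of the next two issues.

Gaps: 35, 28, 28 days — a mix of 28 and 35. Every date is a Tuesday.
Each is the 2nd Tuesday of its month.
2nd Tuesday of November 2012: 2012-11-13.
2nd Tuesday of December 2012: 2012-12-11.

2012-11-13, 2012-12-11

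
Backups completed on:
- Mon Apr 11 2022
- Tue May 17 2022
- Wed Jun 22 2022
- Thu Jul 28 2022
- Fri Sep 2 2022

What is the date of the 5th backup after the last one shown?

The spacing is 36, 36, 36, 36 days — always 36 days.
Fri Sep 2 2022 + 36 days = Sat Oct 8 2022.
Sat Oct 8 2022 + 36 days = Sun Nov 13 2022.
Sun Nov 13 2022 + 36 days = Mon Dec 19 2022.
Mon Dec 19 2022 + 36 days = Tue Jan 24 2023.
Tue Jan 24 2023 + 36 days = Wed Mar 1 2023.

Wed Mar 1 2023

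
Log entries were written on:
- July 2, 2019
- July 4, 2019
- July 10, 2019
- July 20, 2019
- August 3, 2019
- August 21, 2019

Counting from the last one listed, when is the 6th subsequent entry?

February 29, 2020

The spacing grows by 4 each time: 2, 6, 10, 14, 18 days.
Next gap: 22 days. August 21, 2019 + 22 days = September 12, 2019.
Next gap: 26 days. September 12, 2019 + 26 days = October 8, 2019.
Next gap: 30 days. October 8, 2019 + 30 days = November 7, 2019.
Next gap: 34 days. November 7, 2019 + 34 days = December 11, 2019.
Next gap: 38 days. December 11, 2019 + 38 days = January 18, 2020.
Next gap: 42 days. January 18, 2020 + 42 days = February 29, 2020.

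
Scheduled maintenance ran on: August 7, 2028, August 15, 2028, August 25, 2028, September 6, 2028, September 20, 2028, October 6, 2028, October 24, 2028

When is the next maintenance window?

November 13, 2028

Intervals are 8, 10, 12, 14, 16, 18 days — an arithmetic progression with common difference 2.
Next gap: 20 days. October 24, 2028 + 20 days = November 13, 2028.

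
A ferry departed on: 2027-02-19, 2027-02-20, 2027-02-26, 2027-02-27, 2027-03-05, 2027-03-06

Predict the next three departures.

Every event lands on a Friday or Saturday (gaps cycle 1, 6, 1, 6, 1).
So the schedule is: every Friday and Saturday.
Next Friday: 2027-03-12.
Next Saturday: 2027-03-13.
The following Friday is 2027-03-19.

2027-03-12, 2027-03-13, 2027-03-19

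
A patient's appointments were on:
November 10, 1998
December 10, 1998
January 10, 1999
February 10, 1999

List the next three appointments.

March 10, 1999; April 10, 1999; May 10, 1999

The day-of-month is always 10 (30, 31, 31 days between events).
So this recurs on the 10th of each month.
March 1999: March 10, 1999.
Next: April 1999 → April 10, 1999.
May 1999: May 10, 1999.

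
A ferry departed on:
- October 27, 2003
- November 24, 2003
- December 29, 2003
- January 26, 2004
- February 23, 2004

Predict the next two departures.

Every date is a Monday; gaps 28, 35, 28, 28 days.
Each is the last Monday of its month (at least one falls on the 29th or later, ruling out '4th Monday').
March 2004 ends with Monday March 29, 2004.
April 2004 ends with Monday April 26, 2004.

March 29, 2004; April 26, 2004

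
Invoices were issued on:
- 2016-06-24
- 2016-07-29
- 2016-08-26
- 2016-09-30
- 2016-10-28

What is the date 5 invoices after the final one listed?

All Fridays; the gaps (35, 28, 35, 28) vary with month length.
This is the last Friday of each month.
November 2016 ends with Friday 2016-11-25.
Last Friday of December 2016: 2016-12-30.
January 2017 ends with Friday 2017-01-27.
February 2017 ends with Friday 2017-02-24.
March 2017 ends with Friday 2017-03-31.

2017-03-31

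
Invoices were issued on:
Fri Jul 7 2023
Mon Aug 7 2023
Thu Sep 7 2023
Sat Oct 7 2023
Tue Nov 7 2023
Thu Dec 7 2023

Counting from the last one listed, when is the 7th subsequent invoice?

The day-of-month is always 7 (31, 31, 30, 31, 30 days between events).
So this recurs on the 7th of each month.
January 2024: Sun Jan 7 2024.
Next: February 2024 → Wed Feb 7 2024.
March 2024: Thu Mar 7 2024.
April 2024: Sun Apr 7 2024.
Next: May 2024 → Tue May 7 2024.
Next: June 2024 → Fri Jun 7 2024.
July 2024: Sun Jul 7 2024.

Sun Jul 7 2024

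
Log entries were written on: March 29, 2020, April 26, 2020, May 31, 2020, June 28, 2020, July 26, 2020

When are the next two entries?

August 30, 2020; September 27, 2020

Every date is a Sunday; gaps 28, 35, 28, 28 days.
Each is the last Sunday of its month (at least one falls on the 29th or later, ruling out '4th Sunday').
August 2020 ends with Sunday August 30, 2020.
September 2020 ends with Sunday September 27, 2020.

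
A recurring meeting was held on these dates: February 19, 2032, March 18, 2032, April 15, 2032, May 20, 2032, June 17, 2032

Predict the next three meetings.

July 15, 2032; August 19, 2032; September 16, 2032

Gaps: 28, 28, 35, 28 days — a mix of 28 and 35. Every date is a Thursday.
Each is the 3rd Thursday of its month.
3rd Thursday of July 2032: July 15, 2032.
August 2032 — 3rd Thursday is August 19, 2032.
September 2032 — 3rd Thursday is September 16, 2032.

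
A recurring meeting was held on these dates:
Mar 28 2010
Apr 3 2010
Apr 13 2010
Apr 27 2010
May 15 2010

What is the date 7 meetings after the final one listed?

Gaps: 6, 10, 14, 18 days — each gap is 4 larger than the previous one.
Next gap: 22 days. May 15 2010 + 22 days = Jun 6 2010.
Next gap: 26 days. Jun 6 2010 + 26 days = Jul 2 2010.
Next gap: 30 days. Jul 2 2010 + 30 days = Aug 1 2010.
Next gap: 34 days. Aug 1 2010 + 34 days = Sep 4 2010.
Next gap: 38 days. Sep 4 2010 + 38 days = Oct 12 2010.
Next gap: 42 days. Oct 12 2010 + 42 days = Nov 23 2010.
Next gap: 46 days. Nov 23 2010 + 46 days = Jan 8 2011.

Jan 8 2011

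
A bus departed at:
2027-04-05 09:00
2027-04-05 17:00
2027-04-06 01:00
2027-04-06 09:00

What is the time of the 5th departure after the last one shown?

2027-04-08 01:00

The interval is a steady 8 hours (8, 8, 8).
2027-04-06 09:00 + 8 h = 2027-04-06 17:00.
2027-04-06 17:00 + 8 h = 2027-04-07 01:00.
2027-04-07 01:00 + 8 h = 2027-04-07 09:00.
2027-04-07 09:00 + 8 h = 2027-04-07 17:00.
2027-04-07 17:00 + 8 h = 2027-04-08 01:00.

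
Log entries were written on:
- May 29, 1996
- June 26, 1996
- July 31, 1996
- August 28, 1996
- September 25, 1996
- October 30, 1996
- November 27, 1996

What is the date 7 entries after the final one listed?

Every date is a Wednesday; gaps 28, 35, 28, 28, 35, 28 days.
Each is the last Wednesday of its month (at least one falls on the 29th or later, ruling out '4th Wednesday').
December 1996 ends with Wednesday December 25, 1996.
January 1997 ends with Wednesday January 29, 1997.
Last Wednesday of February 1997: February 26, 1997.
March 1997 ends with Wednesday March 26, 1997.
April 1997 ends with Wednesday April 30, 1997.
May 1997 ends with Wednesday May 28, 1997.
Last Wednesday of June 1997: June 25, 1997.

June 25, 1997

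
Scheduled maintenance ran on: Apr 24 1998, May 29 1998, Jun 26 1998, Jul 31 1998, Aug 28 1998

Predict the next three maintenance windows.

Sep 25 1998, Oct 30 1998, Nov 27 1998

Every date is a Friday; gaps 35, 28, 35, 28 days.
Each is the last Friday of its month (at least one falls on the 29th or later, ruling out '4th Friday').
Last Friday of September 1998: Sep 25 1998.
October 1998 ends with Friday Oct 30 1998.
November 1998 ends with Friday Nov 27 1998.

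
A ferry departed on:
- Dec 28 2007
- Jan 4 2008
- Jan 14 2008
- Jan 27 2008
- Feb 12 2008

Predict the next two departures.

Mar 2 2008, Mar 24 2008

Intervals are 7, 10, 13, 16 days — an arithmetic progression with common difference 3.
Next gap: 19 days. Feb 12 2008 + 19 days = Mar 2 2008.
Next gap: 22 days. Mar 2 2008 + 22 days = Mar 24 2008.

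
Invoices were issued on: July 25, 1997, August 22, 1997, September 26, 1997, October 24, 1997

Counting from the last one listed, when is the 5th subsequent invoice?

March 27, 1998

All dates are Fridays, 28, 35, 28 days apart.
Specifically, the 4th Friday of each month.
4th Friday of November 1997: November 28, 1997.
4th Friday of December 1997: December 26, 1997.
4th Friday of January 1998: January 23, 1998.
February 1998 — 4th Friday is February 27, 1998.
March 1998 — 4th Friday is March 27, 1998.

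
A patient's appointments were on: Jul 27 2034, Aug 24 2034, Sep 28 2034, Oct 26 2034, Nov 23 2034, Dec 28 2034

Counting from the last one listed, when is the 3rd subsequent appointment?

Gaps: 28, 35, 28, 28, 35 days — a mix of 28 and 35. Every date is a Thursday.
Each is the 4th Thursday of its month.
January 2035 — 4th Thursday is Jan 25 2035.
4th Thursday of February 2035: Feb 22 2035.
March 2035 — 4th Thursday is Mar 22 2035.

Mar 22 2035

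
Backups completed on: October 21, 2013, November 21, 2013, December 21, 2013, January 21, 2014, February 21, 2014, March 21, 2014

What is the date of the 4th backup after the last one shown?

The day-of-month is always 21 (31, 30, 31, 31, 28 days between events).
So this recurs on the 21st of each month.
April 2014: April 21, 2014.
Next: May 2014 → May 21, 2014.
Next: June 2014 → June 21, 2014.
July 2014: July 21, 2014.

July 21, 2014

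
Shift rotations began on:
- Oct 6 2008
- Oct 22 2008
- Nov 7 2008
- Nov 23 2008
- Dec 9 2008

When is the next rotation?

Gaps between consecutive events: 16, 16, 16, 16 days — a constant 16-day interval.
Dec 9 2008 + 16 days = Dec 25 2008.

Dec 25 2008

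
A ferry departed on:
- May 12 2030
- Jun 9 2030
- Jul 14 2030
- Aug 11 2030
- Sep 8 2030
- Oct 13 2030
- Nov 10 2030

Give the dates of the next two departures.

Gaps: 28, 35, 28, 28, 35, 28 days — a mix of 28 and 35. Every date is a Sunday.
Each is the 2nd Sunday of its month.
2nd Sunday of December 2030: Dec 8 2030.
2nd Sunday of January 2031: Jan 12 2031.

Dec 8 2030, Jan 12 2031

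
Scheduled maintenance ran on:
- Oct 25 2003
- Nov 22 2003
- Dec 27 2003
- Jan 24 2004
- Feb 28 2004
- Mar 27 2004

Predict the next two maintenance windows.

Apr 24 2004, May 22 2004

Gaps: 28, 35, 28, 35, 28 days — a mix of 28 and 35. Every date is a Saturday.
Each is the 4th Saturday of its month.
4th Saturday of April 2004: Apr 24 2004.
4th Saturday of May 2004: May 22 2004.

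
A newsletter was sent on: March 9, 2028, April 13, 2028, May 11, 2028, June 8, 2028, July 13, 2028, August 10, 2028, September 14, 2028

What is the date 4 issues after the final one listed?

January 11, 2029

These are Thursdays at 28- or 35-day spacing (35, 28, 28, 35, 28, 35).
The pattern: 2nd Thursday of the month.
October 2028 — 2nd Thursday is October 12, 2028.
November 2028 — 2nd Thursday is November 9, 2028.
December 2028 — 2nd Thursday is December 14, 2028.
2nd Thursday of January 2029: January 11, 2029.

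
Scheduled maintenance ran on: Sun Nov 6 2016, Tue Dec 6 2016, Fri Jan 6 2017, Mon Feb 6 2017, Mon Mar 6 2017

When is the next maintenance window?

Gaps: 30, 31, 31, 28 days — not constant. Every event is on the 6th of the month.
Pattern: the 6th of each month.
Next: April 2017 → Thu Apr 6 2017.

Thu Apr 6 2017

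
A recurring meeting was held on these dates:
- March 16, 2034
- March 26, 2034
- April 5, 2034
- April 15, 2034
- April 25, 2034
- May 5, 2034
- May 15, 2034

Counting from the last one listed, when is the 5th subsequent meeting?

Every event comes 10 days after the last (10, 10, 10, 10, 10, 10).
May 15, 2034 + 10 days = May 25, 2034.
May 25, 2034 + 10 days = June 4, 2034.
June 4, 2034 + 10 days = June 14, 2034.
June 14, 2034 + 10 days = June 24, 2034.
June 24, 2034 + 10 days = July 4, 2034.

July 4, 2034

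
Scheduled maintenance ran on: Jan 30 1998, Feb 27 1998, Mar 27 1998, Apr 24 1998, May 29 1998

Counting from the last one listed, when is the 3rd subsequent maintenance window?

Aug 28 1998

Every date is a Friday; gaps 28, 28, 28, 35 days.
Each is the last Friday of its month (at least one falls on the 29th or later, ruling out '4th Friday').
June 1998 ends with Friday Jun 26 1998.
Last Friday of July 1998: Jul 31 1998.
Last Friday of August 1998: Aug 28 1998.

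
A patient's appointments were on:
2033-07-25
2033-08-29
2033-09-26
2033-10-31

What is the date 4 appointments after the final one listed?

Every date is a Monday; gaps 35, 28, 35 days.
Each is the last Monday of its month (at least one falls on the 29th or later, ruling out '4th Monday').
Last Monday of November 2033: 2033-11-28.
December 2033 ends with Monday 2033-12-26.
Last Monday of January 2034: 2034-01-30.
Last Monday of February 2034: 2034-02-27.

2034-02-27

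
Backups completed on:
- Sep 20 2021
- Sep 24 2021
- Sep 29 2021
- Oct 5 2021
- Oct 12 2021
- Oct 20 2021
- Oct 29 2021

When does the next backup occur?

Nov 8 2021

Gaps: 4, 5, 6, 7, 8, 9 days — each gap is 1 larger than the previous one.
Next gap: 10 days. Oct 29 2021 + 10 days = Nov 8 2021.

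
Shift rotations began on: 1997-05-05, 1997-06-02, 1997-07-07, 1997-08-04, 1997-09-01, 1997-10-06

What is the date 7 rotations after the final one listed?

Gaps: 28, 35, 28, 28, 35 days — a mix of 28 and 35. Every date is a Monday.
Each is the 1st Monday of its month.
November 1997 — 1st Monday is 1997-11-03.
December 1997 — 1st Monday is 1997-12-01.
January 1998 — 1st Monday is 1998-01-05.
February 1998 — 1st Monday is 1998-02-02.
1st Monday of March 1998: 1998-03-02.
1st Monday of April 1998: 1998-04-06.
1st Monday of May 1998: 1998-05-04.

1998-05-04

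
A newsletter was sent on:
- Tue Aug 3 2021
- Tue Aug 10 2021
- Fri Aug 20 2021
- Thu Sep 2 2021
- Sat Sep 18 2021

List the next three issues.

Gaps: 7, 10, 13, 16 days — each gap is 3 larger than the previous one.
Next gap: 19 days. Sat Sep 18 2021 + 19 days = Thu Oct 7 2021.
Next gap: 22 days. Thu Oct 7 2021 + 22 days = Fri Oct 29 2021.
Next gap: 25 days. Fri Oct 29 2021 + 25 days = Tue Nov 23 2021.

Thu Oct 7 2021, Fri Oct 29 2021, Tue Nov 23 2021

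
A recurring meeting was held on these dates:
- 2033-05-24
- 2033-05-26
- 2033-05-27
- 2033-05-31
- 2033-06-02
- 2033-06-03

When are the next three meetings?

The gap pattern 2, 1, 4, 2, 1 repeats every 3 events.
These are the Tuesdays, Thursdays and Fridays of each week.
Next Tuesday: 2033-06-07.
The following Thursday is 2033-06-09.
Next Friday: 2033-06-10.

2033-06-07, 2033-06-09, 2033-06-10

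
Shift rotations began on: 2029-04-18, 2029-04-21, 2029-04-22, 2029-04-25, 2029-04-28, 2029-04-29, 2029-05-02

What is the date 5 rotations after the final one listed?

Gaps: 3, 1, 3, 3, 1, 3 days — not constant, but cyclic with period 3.
The events fall on every Wednesday, Saturday and Sunday.
The following Saturday is 2029-05-05.
The following Sunday is 2029-05-06.
Next Wednesday: 2029-05-09.
The following Saturday is 2029-05-12.
Next Sunday: 2029-05-13.

2029-05-13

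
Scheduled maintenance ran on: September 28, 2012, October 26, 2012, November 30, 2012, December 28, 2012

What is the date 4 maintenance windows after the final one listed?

Every date is a Friday; gaps 28, 35, 28 days.
Each is the last Friday of its month (at least one falls on the 29th or later, ruling out '4th Friday').
Last Friday of January 2013: January 25, 2013.
February 2013 ends with Friday February 22, 2013.
Last Friday of March 2013: March 29, 2013.
Last Friday of April 2013: April 26, 2013.

April 26, 2013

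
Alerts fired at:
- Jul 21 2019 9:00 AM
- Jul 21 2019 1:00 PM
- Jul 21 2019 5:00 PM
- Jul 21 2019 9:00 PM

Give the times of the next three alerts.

Spacing: 4, 4, 4 h — constant 4 h.
Jul 21 2019 9:00 PM + 4 h = Jul 22 2019 1:00 AM.
Jul 22 2019 1:00 AM + 4 h = Jul 22 2019 5:00 AM.
Jul 22 2019 5:00 AM + 4 h = Jul 22 2019 9:00 AM.

Jul 22 2019 1:00 AM, Jul 22 2019 5:00 AM, Jul 22 2019 9:00 AM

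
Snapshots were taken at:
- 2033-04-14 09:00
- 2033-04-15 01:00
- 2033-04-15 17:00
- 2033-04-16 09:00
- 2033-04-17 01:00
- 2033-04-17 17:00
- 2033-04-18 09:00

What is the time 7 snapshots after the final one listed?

Gaps: 16, 16, 16, 16, 16, 16 hours — each event is 16 hours after the previous one.
2033-04-18 09:00 + 16 h = 2033-04-19 01:00.
2033-04-19 01:00 + 16 h = 2033-04-19 17:00.
2033-04-19 17:00 + 16 h = 2033-04-20 09:00.
2033-04-20 09:00 + 16 h = 2033-04-21 01:00.
2033-04-21 01:00 + 16 h = 2033-04-21 17:00.
2033-04-21 17:00 + 16 h = 2033-04-22 09:00.
2033-04-22 09:00 + 16 h = 2033-04-23 01:00.

2033-04-23 01:00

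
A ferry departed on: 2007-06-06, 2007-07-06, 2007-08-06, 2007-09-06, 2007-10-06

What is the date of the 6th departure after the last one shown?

2008-04-06

The day-of-month is always 6 (30, 31, 31, 30 days between events).
So this recurs on the 6th of each month.
November 2007: 2007-11-06.
Next: December 2007 → 2007-12-06.
January 2008: 2008-01-06.
February 2008: 2008-02-06.
Next: March 2008 → 2008-03-06.
April 2008: 2008-04-06.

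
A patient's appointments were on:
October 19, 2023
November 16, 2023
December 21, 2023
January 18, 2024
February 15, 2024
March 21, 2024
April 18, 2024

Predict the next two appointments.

May 16, 2024; June 20, 2024

Gaps: 28, 35, 28, 28, 35, 28 days — a mix of 28 and 35. Every date is a Thursday.
Each is the 3rd Thursday of its month.
3rd Thursday of May 2024: May 16, 2024.
June 2024 — 3rd Thursday is June 20, 2024.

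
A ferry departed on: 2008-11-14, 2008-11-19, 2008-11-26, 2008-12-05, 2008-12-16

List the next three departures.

The spacing grows by 2 each time: 5, 7, 9, 11 days.
Next gap: 13 days. 2008-12-16 + 13 days = 2008-12-29.
Next gap: 15 days. 2008-12-29 + 15 days = 2009-01-13.
Next gap: 17 days. 2009-01-13 + 17 days = 2009-01-30.

2008-12-29, 2009-01-13, 2009-01-30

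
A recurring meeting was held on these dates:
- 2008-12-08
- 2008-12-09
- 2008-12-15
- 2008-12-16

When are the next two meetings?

Every event lands on a Monday or Tuesday (gaps cycle 1, 6, 1).
So the schedule is: every Monday and Tuesday.
The following Monday is 2008-12-22.
Next Tuesday: 2008-12-23.

2008-12-22, 2008-12-23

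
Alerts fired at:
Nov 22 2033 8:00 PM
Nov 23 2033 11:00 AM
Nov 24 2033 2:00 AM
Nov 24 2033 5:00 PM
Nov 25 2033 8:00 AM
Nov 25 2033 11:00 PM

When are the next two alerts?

Gaps: 15, 15, 15, 15, 15 hours — each event is 15 hours after the previous one.
Nov 25 2033 11:00 PM + 15 h = Nov 26 2033 2:00 PM.
Nov 26 2033 2:00 PM + 15 h = Nov 27 2033 5:00 AM.

Nov 26 2033 2:00 PM, Nov 27 2033 5:00 AM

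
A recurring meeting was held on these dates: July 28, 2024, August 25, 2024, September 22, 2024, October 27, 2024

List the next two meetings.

November 24, 2024; December 22, 2024

These are Sundays at 28- or 35-day spacing (28, 28, 35).
The pattern: 4th Sunday of the month.
4th Sunday of November 2024: November 24, 2024.
4th Sunday of December 2024: December 22, 2024.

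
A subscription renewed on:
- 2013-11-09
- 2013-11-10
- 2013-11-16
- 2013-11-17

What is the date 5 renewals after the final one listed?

The gap pattern 1, 6, 1 repeats every 2 events.
These are the Saturdays and Sundays of each week.
Next Saturday: 2013-11-23.
The following Sunday is 2013-11-24.
The following Saturday is 2013-11-30.
Next Sunday: 2013-12-01.
Next Saturday: 2013-12-07.

2013-12-07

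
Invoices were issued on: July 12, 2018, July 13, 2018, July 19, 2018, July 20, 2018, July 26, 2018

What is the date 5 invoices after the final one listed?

Every event lands on a Thursday or Friday (gaps cycle 1, 6, 1, 6).
So the schedule is: every Thursday and Friday.
Next Friday: July 27, 2018.
The following Thursday is August 2, 2018.
The following Friday is August 3, 2018.
The following Thursday is August 9, 2018.
Next Friday: August 10, 2018.

August 10, 2018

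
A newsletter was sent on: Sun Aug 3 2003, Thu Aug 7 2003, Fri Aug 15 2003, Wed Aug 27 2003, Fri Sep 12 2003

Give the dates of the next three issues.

Thu Oct 2 2003, Sun Oct 26 2003, Sun Nov 23 2003

The spacing grows by 4 each time: 4, 8, 12, 16 days.
Next gap: 20 days. Fri Sep 12 2003 + 20 days = Thu Oct 2 2003.
Next gap: 24 days. Thu Oct 2 2003 + 24 days = Sun Oct 26 2003.
Next gap: 28 days. Sun Oct 26 2003 + 28 days = Sun Nov 23 2003.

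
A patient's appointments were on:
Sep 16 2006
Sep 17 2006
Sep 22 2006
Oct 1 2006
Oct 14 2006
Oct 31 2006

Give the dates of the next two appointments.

Intervals are 1, 5, 9, 13, 17 days — an arithmetic progression with common difference 4.
Next gap: 21 days. Oct 31 2006 + 21 days = Nov 21 2006.
Next gap: 25 days. Nov 21 2006 + 25 days = Dec 16 2006.

Nov 21 2006, Dec 16 2006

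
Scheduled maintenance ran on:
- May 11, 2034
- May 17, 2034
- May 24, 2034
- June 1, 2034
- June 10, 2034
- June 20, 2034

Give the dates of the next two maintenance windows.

Gaps: 6, 7, 8, 9, 10 days — each gap is 1 larger than the previous one.
Next gap: 11 days. June 20, 2034 + 11 days = July 1, 2034.
Next gap: 12 days. July 1, 2034 + 12 days = July 13, 2034.

July 1, 2034; July 13, 2034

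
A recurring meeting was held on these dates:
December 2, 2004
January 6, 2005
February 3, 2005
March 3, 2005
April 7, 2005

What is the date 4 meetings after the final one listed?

August 4, 2005

Gaps: 35, 28, 28, 35 days — a mix of 28 and 35. Every date is a Thursday.
Each is the 1st Thursday of its month.
May 2005 — 1st Thursday is May 5, 2005.
June 2005 — 1st Thursday is June 2, 2005.
July 2005 — 1st Thursday is July 7, 2005.
August 2005 — 1st Thursday is August 4, 2005.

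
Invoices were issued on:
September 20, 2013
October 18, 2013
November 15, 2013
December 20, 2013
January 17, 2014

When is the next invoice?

February 21, 2014

These are Fridays at 28- or 35-day spacing (28, 28, 35, 28).
The pattern: 3rd Friday of the month.
February 2014 — 3rd Friday is February 21, 2014.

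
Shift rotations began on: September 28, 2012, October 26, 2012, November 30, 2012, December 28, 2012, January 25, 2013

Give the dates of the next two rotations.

All Fridays; the gaps (28, 35, 28, 28) vary with month length.
This is the last Friday of each month.
February 2013 ends with Friday February 22, 2013.
March 2013 ends with Friday March 29, 2013.

February 22, 2013; March 29, 2013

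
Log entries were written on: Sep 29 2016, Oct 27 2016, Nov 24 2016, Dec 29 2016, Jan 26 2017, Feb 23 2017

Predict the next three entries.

All Thursdays; the gaps (28, 28, 35, 28, 28) vary with month length.
This is the last Thursday of each month.
March 2017 ends with Thursday Mar 30 2017.
April 2017 ends with Thursday Apr 27 2017.
Last Thursday of May 2017: May 25 2017.

Mar 30 2017, Apr 27 2017, May 25 2017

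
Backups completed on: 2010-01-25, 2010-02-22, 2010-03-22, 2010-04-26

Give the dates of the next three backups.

All dates are Mondays, 28, 28, 35 days apart.
Specifically, the 4th Monday of each month.
4th Monday of May 2010: 2010-05-24.
June 2010 — 4th Monday is 2010-06-28.
4th Monday of July 2010: 2010-07-26.

2010-05-24, 2010-06-28, 2010-07-26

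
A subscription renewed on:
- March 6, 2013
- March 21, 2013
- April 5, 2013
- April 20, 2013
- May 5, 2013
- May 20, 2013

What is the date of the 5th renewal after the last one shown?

The spacing is 15, 15, 15, 15, 15 days — always 15 days.
May 20, 2013 + 15 days = June 4, 2013.
June 4, 2013 + 15 days = June 19, 2013.
June 19, 2013 + 15 days = July 4, 2013.
July 4, 2013 + 15 days = July 19, 2013.
July 19, 2013 + 15 days = August 3, 2013.

August 3, 2013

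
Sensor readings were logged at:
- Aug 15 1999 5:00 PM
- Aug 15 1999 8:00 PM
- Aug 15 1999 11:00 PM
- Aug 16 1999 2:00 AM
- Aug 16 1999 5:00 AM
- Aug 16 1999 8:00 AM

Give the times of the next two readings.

Aug 16 1999 11:00 AM, Aug 16 1999 2:00 PM

Gaps: 3, 3, 3, 3, 3 hours — each event is 3 hours after the previous one.
Aug 16 1999 8:00 AM + 3 h = Aug 16 1999 11:00 AM.
Aug 16 1999 11:00 AM + 3 h = Aug 16 1999 2:00 PM.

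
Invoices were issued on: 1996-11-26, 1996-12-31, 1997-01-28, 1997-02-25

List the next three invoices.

All Tuesdays; the gaps (35, 28, 28) vary with month length.
This is the last Tuesday of each month.
March 1997 ends with Tuesday 1997-03-25.
April 1997 ends with Tuesday 1997-04-29.
May 1997 ends with Tuesday 1997-05-27.

1997-03-25, 1997-04-29, 1997-05-27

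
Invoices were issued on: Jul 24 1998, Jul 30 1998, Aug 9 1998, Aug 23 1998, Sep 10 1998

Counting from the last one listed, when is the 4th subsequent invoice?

Dec 31 1998

Intervals are 6, 10, 14, 18 days — an arithmetic progression with common difference 4.
Next gap: 22 days. Sep 10 1998 + 22 days = Oct 2 1998.
Next gap: 26 days. Oct 2 1998 + 26 days = Oct 28 1998.
Next gap: 30 days. Oct 28 1998 + 30 days = Nov 27 1998.
Next gap: 34 days. Nov 27 1998 + 34 days = Dec 31 1998.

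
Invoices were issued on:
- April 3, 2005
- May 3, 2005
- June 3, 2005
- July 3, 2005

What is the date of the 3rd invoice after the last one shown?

October 3, 2005

Gaps: 30, 31, 30 days — not constant. Every event is on the 3rd of the month.
Pattern: the 3rd of each month.
Next: August 2005 → August 3, 2005.
September 2005: September 3, 2005.
Next: October 2005 → October 3, 2005.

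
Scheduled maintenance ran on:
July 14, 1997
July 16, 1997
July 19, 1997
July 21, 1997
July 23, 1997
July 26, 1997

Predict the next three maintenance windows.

The gap pattern 2, 3, 2, 2, 3 repeats every 3 events.
These are the Mondays, Wednesdays and Saturdays of each week.
The following Monday is July 28, 1997.
Next Wednesday: July 30, 1997.
Next Saturday: August 2, 1997.

July 28, 1997; July 30, 1997; August 2, 1997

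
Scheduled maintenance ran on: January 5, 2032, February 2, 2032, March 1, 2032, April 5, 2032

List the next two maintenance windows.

May 3, 2032; June 7, 2032

These are Mondays at 28- or 35-day spacing (28, 28, 35).
The pattern: 1st Monday of the month.
May 2032 — 1st Monday is May 3, 2032.
June 2032 — 1st Monday is June 7, 2032.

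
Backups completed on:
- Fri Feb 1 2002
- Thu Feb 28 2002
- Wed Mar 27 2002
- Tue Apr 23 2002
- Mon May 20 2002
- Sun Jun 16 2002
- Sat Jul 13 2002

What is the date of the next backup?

Fri Aug 9 2002

Gaps between consecutive events: 27, 27, 27, 27, 27, 27 days — a constant 27-day interval.
Sat Jul 13 2002 + 27 days = Fri Aug 9 2002.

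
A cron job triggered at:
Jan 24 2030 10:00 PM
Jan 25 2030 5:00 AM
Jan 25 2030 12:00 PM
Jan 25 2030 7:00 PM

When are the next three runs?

Spacing: 7, 7, 7 h — constant 7 h.
Jan 25 2030 7:00 PM + 7 h = Jan 26 2030 2:00 AM.
Jan 26 2030 2:00 AM + 7 h = Jan 26 2030 9:00 AM.
Jan 26 2030 9:00 AM + 7 h = Jan 26 2030 4:00 PM.

Jan 26 2030 2:00 AM, Jan 26 2030 9:00 AM, Jan 26 2030 4:00 PM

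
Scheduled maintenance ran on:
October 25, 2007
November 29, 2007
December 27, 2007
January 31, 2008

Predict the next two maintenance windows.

These are Thursdays with 35, 28, 35-day gaps.
Each is the final Thursday of its month — November 29, 2007 is past the 28th, so '4th Thursday' doesn't fit.
Last Thursday of February 2008: February 28, 2008.
March 2008 ends with Thursday March 27, 2008.

February 28, 2008; March 27, 2008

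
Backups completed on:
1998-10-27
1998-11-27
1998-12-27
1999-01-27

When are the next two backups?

Each date is the 27th; the gaps (31, 30, 31) track the month lengths.
The rule is the 27th of each month.
February 1999: 1999-02-27.
March 1999: 1999-03-27.

1999-02-27, 1999-03-27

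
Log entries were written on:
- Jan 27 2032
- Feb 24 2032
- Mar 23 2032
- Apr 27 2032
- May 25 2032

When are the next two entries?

Gaps: 28, 28, 35, 28 days — a mix of 28 and 35. Every date is a Tuesday.
Each is the 4th Tuesday of its month.
4th Tuesday of June 2032: Jun 22 2032.
July 2032 — 4th Tuesday is Jul 27 2032.

Jun 22 2032, Jul 27 2032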